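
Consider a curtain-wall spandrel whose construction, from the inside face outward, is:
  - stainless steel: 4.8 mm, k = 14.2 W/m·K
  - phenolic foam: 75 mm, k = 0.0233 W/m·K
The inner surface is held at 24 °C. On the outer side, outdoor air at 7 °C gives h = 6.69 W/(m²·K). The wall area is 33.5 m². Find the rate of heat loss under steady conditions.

Q ≈ 169 W

Treating each layer as a thermal resistance in series:
R_stainless steel = L/(kA) = 0.0048/(14.2×33.5) = 1.009×10^-5 K/W
R_phenolic foam = L/(kA) = 0.075/(0.0233×33.5) = 0.09609 K/W
R_outer film = 1/(h_o·A) = 1/(6.69×33.5) = 0.004462 K/W
R_total = 0.1006 K/W
Q = ΔT / R_total = 17 / 0.1006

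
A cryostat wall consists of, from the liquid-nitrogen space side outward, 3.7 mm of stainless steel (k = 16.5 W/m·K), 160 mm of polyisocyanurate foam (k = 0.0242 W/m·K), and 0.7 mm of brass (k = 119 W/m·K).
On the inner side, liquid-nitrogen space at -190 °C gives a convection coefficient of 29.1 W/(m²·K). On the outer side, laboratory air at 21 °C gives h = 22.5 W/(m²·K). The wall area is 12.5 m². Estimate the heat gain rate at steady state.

Q ≈ 394 W

Using the resistance-network approach (series):
R_inner film = 1/(h_i·A) = 1/(29.1×12.5) = 0.002749 K/W
R_stainless steel = L/(kA) = 0.0037/(16.5×12.5) = 1.794×10^-5 K/W
R_polyisocyanurate foam = L/(kA) = 0.16/(0.0242×12.5) = 0.5289 K/W
R_brass = L/(kA) = 0.0007/(119×12.5) = 4.706×10^-7 K/W
R_outer film = 1/(h_o·A) = 1/(22.5×12.5) = 0.003556 K/W
R_total = 0.5352 K/W
Q = ΔT / R_total = 211 / 0.5352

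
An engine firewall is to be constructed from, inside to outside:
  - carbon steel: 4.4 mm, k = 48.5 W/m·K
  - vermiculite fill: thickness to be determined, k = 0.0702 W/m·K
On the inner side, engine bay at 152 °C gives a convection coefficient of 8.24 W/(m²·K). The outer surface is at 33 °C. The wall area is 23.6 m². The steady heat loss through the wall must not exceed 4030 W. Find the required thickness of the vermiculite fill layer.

L ≈ 40.4 mm

Series thermal resistances:
R_inner film = 1/(h_i·A) = 1/(8.24×23.6) = 0.005142 K/W
R_carbon steel = L/(kA) = 0.0044/(48.5×23.6) = 3.844×10^-6 K/W
Sum of the known resistances R_other = 0.005146 K/W
Required total resistance R_tot = ΔT/Q_allow = 119/4030 = 0.02953 K/W
R_vermiculite fill = R_tot − R_other = 0.02438 K/W
L = R·k·A = 0.02438×0.0702×23.6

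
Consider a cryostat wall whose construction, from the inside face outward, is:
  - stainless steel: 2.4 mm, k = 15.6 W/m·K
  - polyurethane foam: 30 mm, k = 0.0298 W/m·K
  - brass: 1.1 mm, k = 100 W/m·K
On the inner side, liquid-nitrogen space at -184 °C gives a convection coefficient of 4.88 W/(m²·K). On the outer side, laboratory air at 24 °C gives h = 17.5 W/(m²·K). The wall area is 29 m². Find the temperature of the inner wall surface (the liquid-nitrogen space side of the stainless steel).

T ≈ -150 °C

Treating each layer as a thermal resistance in series:
R_inner film = 1/(h_i·A) = 1/(4.88×29) = 0.007066 K/W
R_stainless steel = L/(kA) = 0.0024/(15.6×29) = 5.305×10^-6 K/W
R_polyurethane foam = L/(kA) = 0.03/(0.0298×29) = 0.03471 K/W
R_brass = L/(kA) = 0.0011/(100×29) = 3.793×10^-7 K/W
R_outer film = 1/(h_o·A) = 1/(17.5×29) = 0.00197 K/W
R_total = 0.04376 K/W;  Q = ΔT/R_total = 208/0.04376 = 4754 W
T_interface = T_inner + Q·ΣR(inner→interface) = -184 + 4750×0.007066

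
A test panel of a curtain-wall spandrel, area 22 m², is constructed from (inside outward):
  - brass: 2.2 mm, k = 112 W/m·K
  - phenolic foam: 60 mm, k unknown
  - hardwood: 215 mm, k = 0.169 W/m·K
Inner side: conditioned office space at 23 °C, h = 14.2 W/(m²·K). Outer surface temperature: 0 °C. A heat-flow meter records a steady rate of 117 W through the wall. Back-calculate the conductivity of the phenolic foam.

Using the resistance-network approach (series):
R_inner film = 1/(h_i·A) = 1/(14.2×22) = 0.003201 K/W
R_brass = L/(kA) = 0.0022/(112×22) = 8.929×10^-7 K/W
R_hardwood = L/(kA) = 0.215/(0.169×22) = 0.05783 K/W
Sum of known resistances R_other = 0.06103 K/W
Total R = ΔT/Q = 23/117 = 0.1966 K/W
R_phenolic foam = R_total − R_other = 0.1356 K/W
k = L/(R·A) = 0.06/(0.1356×22)

k ≈ 0.0201 W/(m·K)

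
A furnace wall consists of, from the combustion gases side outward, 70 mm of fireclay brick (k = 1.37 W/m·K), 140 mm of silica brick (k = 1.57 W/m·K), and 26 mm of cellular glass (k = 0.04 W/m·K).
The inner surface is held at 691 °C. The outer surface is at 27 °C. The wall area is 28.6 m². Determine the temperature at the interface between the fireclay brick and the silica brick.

Model the wall as resistances in series:
R_fireclay brick = L/(kA) = 0.07/(1.37×28.6) = 0.001787 K/W
R_silica brick = L/(kA) = 0.14/(1.57×28.6) = 0.003118 K/W
R_cellular glass = L/(kA) = 0.026/(0.04×28.6) = 0.02273 K/W
R_total = 0.02763 K/W;  Q = ΔT/R_total = 664/0.02763 = 24030 W
T_interface = T_inner − Q·ΣR(inner→interface) = 691 − 24000×0.001787

T ≈ 648 °C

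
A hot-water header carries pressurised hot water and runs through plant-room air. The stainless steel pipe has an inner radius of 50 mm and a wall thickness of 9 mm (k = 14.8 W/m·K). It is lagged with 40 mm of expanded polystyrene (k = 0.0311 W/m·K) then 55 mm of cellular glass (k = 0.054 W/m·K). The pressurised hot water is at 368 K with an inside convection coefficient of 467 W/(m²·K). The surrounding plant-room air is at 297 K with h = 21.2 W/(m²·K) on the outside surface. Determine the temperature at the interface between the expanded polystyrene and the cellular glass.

Radial resistances (cylindrical: R_cond = ln(r_o/r_i)/(2πkL), R_conv = 1/(h·2πrL)):
R_inner film = 1/(h_i·2πr₁L) = 1/(467×2π×0.05×1) = 0.006816 K/W
R_stainless steel pipe wall = ln(59/50)/(2π×14.8×1) = 0.00178 K/W
R_expanded polystyrene = ln(99/59)/(2π×0.0311×1) = 2.649 K/W
R_cellular glass = ln(154/99)/(2π×0.054×1) = 1.302 K/W
R_outer film = 1/(h_o·2πr_oL) = 1/(21.2×2π×0.154×1) = 0.04875 K/W
R_total = 4.008 K/W
Q = ΔT/R_total = 71/4.008
Q = 17.7 W/m
T_interface = T_inner − Q·ΣR(inner→interface) = 368 − 17.7×2.657

T ≈ 321 K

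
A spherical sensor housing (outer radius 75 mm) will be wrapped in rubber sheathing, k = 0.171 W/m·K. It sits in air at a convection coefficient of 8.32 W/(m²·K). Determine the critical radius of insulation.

For a sphere r_cr = 2k/h = 2×0.171/8.32
r_cr = 41.1 mm; since the bare radius (75 mm) is above r_cr, any added insulation will reduce heat loss.

r_cr ≈ 41.1 mm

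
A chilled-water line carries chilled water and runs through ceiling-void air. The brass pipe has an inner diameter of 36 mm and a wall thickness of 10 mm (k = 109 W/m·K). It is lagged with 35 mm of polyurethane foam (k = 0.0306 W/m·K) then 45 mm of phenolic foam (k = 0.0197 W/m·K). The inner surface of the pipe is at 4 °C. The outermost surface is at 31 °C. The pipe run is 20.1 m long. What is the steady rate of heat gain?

Q ≈ 63.3 W

For a radial system each layer contributes R = ln(r_out/r_in)/(2πkL); films add R = 1/(hA).
R_brass pipe wall = ln(28/18)/(2π×109×20.1) = 3.21×10^-5 K/W
R_polyurethane foam = ln(63/28)/(2π×0.0306×20.1) = 0.2098 K/W
R_phenolic foam = ln(108/63)/(2π×0.0197×20.1) = 0.2166 K/W
R_total = 0.4265 K/W
Q = ΔT/R_total = 27/0.4265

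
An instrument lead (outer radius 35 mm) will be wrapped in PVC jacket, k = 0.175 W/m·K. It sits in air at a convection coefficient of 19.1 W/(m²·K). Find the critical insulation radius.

r_cr ≈ 9.16 mm

For a cylinder r_cr = k/h = 0.175/19.1
r_cr = 9.16 mm; since the bare radius (35 mm) is above r_cr, any added insulation will reduce heat loss.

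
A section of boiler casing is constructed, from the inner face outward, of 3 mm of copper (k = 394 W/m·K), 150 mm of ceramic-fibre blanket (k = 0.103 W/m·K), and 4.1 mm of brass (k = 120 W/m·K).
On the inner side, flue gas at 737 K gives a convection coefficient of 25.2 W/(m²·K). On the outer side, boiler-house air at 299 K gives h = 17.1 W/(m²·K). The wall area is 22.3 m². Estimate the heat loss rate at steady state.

Thermal resistances in series:
R_inner film = 1/(h_i·A) = 1/(25.2×22.3) = 0.001779 K/W
R_copper = L/(kA) = 0.003/(394×22.3) = 3.414×10^-7 K/W
R_ceramic-fibre blanket = L/(kA) = 0.15/(0.103×22.3) = 0.06531 K/W
R_brass = L/(kA) = 0.0041/(120×22.3) = 1.532×10^-6 K/W
R_outer film = 1/(h_o·A) = 1/(17.1×22.3) = 0.002622 K/W
R_total = 0.06971 K/W
Q = ΔT / R_total = 438 / 0.06971

Q ≈ 6280 W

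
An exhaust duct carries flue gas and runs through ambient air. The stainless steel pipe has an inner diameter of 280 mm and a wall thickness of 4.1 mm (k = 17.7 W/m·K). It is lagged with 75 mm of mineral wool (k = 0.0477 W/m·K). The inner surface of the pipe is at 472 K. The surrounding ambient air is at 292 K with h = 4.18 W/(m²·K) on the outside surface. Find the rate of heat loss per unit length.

Cylindrical conduction, so R = ln(r₂/r₁)/(2πkL) per layer, in series:
R_stainless steel pipe wall = ln(144.1/140)/(2π×17.7×1) = 2.595×10^-4 K/W
R_mineral wool = ln(219.1/144.1)/(2π×0.0477×1) = 1.398 K/W
R_outer film = 1/(h_o·2πr_oL) = 1/(4.18×2π×0.2191×1) = 0.1738 K/W
R_total = 1.572 K/W
Q = ΔT/R_total = 180/1.572

q′ ≈ 114 W/m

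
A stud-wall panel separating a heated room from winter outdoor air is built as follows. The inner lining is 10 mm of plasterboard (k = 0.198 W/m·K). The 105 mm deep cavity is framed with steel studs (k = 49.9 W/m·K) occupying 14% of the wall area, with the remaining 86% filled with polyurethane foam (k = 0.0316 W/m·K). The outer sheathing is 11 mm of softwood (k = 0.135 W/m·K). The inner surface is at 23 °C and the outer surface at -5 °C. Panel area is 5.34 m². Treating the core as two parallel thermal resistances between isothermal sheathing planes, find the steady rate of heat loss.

Sheathing layers in series; stud and cavity paths in parallel between them.
R_inner = 0.01/(0.198×5.34) = 0.009458 K/W
R_stud  = 0.105/(49.9×0.14×5.34) = 0.002815 K/W
R_cav   = 0.105/(0.0316×0.86×5.34) = 0.7235 K/W
1/R_core = 1/R_stud + 1/R_cav → R_core = 0.002804 K/W
R_outer = 0.011/(0.135×5.34) = 0.01526 K/W
R_total = 0.02752 K/W
Q = ΔT/R_total = 28/0.02752

Q ≈ 1020 W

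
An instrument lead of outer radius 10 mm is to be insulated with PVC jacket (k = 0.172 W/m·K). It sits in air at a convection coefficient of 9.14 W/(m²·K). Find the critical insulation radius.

For a cylinder r_cr = k/h = 0.172/9.14
r_cr = 18.8 mm; since the bare radius (10 mm) is below r_cr, adding a thin layer of insulation will *increase* heat loss.

r_cr ≈ 18.8 mm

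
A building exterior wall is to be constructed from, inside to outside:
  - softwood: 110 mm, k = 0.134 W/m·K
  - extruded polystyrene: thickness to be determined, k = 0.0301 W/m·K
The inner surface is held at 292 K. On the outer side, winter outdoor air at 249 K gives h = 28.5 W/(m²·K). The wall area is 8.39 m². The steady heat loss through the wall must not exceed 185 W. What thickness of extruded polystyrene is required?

Using the resistance-network approach (series):
R_softwood = L/(kA) = 0.11/(0.134×8.39) = 0.09784 K/W
R_outer film = 1/(h_o·A) = 1/(28.5×8.39) = 0.004182 K/W
Sum of the known resistances R_other = 0.102 K/W
Required total resistance R_tot = ΔT/Q_allow = 43/185 = 0.2324 K/W
R_extruded polystyrene = R_tot − R_other = 0.1304 K/W
L = R·k·A = 0.1304×0.0301×8.39

L ≈ 32.9 mm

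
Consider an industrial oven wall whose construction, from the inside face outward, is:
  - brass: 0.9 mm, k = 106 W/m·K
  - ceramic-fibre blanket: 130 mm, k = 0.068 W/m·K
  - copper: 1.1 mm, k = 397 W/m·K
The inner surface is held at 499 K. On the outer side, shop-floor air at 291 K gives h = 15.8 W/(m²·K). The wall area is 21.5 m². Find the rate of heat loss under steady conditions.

Treating each layer as a thermal resistance in series:
R_brass = L/(kA) = 0.0009/(106×21.5) = 3.949×10^-7 K/W
R_ceramic-fibre blanket = L/(kA) = 0.13/(0.068×21.5) = 0.08892 K/W
R_copper = L/(kA) = 0.0011/(397×21.5) = 1.289×10^-7 K/W
R_outer film = 1/(h_o·A) = 1/(15.8×21.5) = 0.002944 K/W
R_total = 0.09186 K/W
Q = ΔT / R_total = 208 / 0.09186

Q ≈ 2260 W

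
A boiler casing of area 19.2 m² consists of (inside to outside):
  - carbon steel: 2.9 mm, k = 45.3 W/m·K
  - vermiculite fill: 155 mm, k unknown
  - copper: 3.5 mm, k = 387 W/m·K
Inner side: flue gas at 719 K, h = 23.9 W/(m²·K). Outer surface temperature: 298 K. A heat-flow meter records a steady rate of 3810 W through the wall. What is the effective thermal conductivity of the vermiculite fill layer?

Model the wall as resistances in series:
R_inner film = 1/(h_i·A) = 1/(23.9×19.2) = 0.002179 K/W
R_carbon steel = L/(kA) = 0.0029/(45.3×19.2) = 3.334×10^-6 K/W
R_copper = L/(kA) = 0.0035/(387×19.2) = 4.71×10^-7 K/W
Sum of known resistances R_other = 0.002183 K/W
Total R = ΔT/Q = 421/3810 = 0.1105 K/W
R_vermiculite fill = R_total − R_other = 0.1083 K/W
k = L/(R·A) = 0.155/(0.1083×19.2)

k ≈ 0.0745 W/(m·K)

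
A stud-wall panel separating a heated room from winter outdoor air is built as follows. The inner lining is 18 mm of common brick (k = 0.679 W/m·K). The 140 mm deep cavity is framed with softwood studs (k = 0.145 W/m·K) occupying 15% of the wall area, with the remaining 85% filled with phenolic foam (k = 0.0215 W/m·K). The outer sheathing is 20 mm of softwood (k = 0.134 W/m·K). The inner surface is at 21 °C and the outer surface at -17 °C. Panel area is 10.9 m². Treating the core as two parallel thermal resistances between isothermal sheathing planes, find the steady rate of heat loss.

Q ≈ 113 W

Sheathing layers in series; stud and cavity paths in parallel between them.
R_inner = 0.018/(0.679×10.9) = 0.002432 K/W
R_stud  = 0.14/(0.145×0.15×10.9) = 0.5905 K/W
R_cav   = 0.14/(0.0215×0.85×10.9) = 0.7028 K/W
1/R_core = 1/R_stud + 1/R_cav → R_core = 0.3209 K/W
R_outer = 0.02/(0.134×10.9) = 0.01369 K/W
R_total = 0.337 K/W
Q = ΔT/R_total = 38/0.337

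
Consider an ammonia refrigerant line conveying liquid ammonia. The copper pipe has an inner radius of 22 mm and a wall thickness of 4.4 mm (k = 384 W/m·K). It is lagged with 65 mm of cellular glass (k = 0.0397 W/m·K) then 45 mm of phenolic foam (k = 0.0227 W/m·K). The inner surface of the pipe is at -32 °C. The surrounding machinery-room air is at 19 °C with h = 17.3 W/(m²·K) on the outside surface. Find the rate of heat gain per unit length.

For a radial system each layer contributes R = ln(r_out/r_in)/(2πkL); films add R = 1/(hA).
R_copper pipe wall = ln(26.4/22)/(2π×384×1) = 7.557×10^-5 K/W
R_cellular glass = ln(91.4/26.4)/(2π×0.0397×1) = 4.979 K/W
R_phenolic foam = ln(136.4/91.4)/(2π×0.0227×1) = 2.807 K/W
R_outer film = 1/(h_o·2πr_oL) = 1/(17.3×2π×0.1364×1) = 0.06745 K/W
R_total = 7.853 K/W
Q = ΔT/R_total = 51/7.853

q′ ≈ 6.49 W/m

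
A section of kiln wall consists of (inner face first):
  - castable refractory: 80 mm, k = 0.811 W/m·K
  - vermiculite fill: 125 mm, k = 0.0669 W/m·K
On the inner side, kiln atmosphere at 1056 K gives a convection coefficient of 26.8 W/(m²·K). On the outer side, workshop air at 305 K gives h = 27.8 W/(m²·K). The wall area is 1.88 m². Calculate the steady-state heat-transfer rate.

Series thermal resistances:
R_inner film = 1/(h_i·A) = 1/(26.8×1.88) = 0.01985 K/W
R_castable refractory = L/(kA) = 0.08/(0.811×1.88) = 0.05247 K/W
R_vermiculite fill = L/(kA) = 0.125/(0.0669×1.88) = 0.9939 K/W
R_outer film = 1/(h_o·A) = 1/(27.8×1.88) = 0.01913 K/W
R_total = 1.085 K/W
Q = ΔT / R_total = 751 / 1.085

Q ≈ 692 W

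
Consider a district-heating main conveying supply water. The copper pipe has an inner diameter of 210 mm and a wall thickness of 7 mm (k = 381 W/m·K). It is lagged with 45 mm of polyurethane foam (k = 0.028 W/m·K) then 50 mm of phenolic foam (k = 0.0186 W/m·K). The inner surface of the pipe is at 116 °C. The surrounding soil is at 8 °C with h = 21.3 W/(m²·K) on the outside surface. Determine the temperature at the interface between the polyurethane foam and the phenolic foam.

T ≈ 68 °C

Radial resistances (cylindrical: R_cond = ln(r_o/r_i)/(2πkL), R_conv = 1/(h·2πrL)):
R_copper pipe wall = ln(112/105)/(2π×381×1) = 2.696×10^-5 K/W
R_polyurethane foam = ln(157/112)/(2π×0.028×1) = 1.92 K/W
R_phenolic foam = ln(207/157)/(2π×0.0186×1) = 2.366 K/W
R_outer film = 1/(h_o·2πr_oL) = 1/(21.3×2π×0.207×1) = 0.0361 K/W
R_total = 4.322 K/W
Q = ΔT/R_total = 108/4.322
Q = 25 W/m
T_interface = T_inner − Q·ΣR(inner→interface) = 116 − 25×1.92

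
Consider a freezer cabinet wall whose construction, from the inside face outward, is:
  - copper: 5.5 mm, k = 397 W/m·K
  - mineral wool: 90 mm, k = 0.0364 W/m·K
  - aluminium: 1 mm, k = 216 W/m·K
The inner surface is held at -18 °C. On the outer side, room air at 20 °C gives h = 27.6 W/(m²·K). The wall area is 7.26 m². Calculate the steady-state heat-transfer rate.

Series thermal resistances:
R_copper = L/(kA) = 0.0055/(397×7.26) = 1.908×10^-6 K/W
R_mineral wool = L/(kA) = 0.09/(0.0364×7.26) = 0.3406 K/W
R_aluminium = L/(kA) = 0.001/(216×7.26) = 6.377×10^-7 K/W
R_outer film = 1/(h_o·A) = 1/(27.6×7.26) = 0.004991 K/W
R_total = 0.3456 K/W
Q = ΔT / R_total = 38 / 0.3456

Q ≈ 110 W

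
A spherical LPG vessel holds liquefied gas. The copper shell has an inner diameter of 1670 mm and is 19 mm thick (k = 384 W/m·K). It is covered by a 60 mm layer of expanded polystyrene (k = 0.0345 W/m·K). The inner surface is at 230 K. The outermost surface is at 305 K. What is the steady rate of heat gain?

Q ≈ 423 W

Each spherical layer contributes R = (1/r_i − 1/r_o)/(4πk):
R_copper shell = (1/0.835 − 1/0.854)/(4π×384) = 5.522×10^-6 K/W
R_expanded polystyrene = (1/0.854 − 1/0.914)/(4π×0.0345) = 0.1773 K/W
R_total = 0.1773 K/W
Q = ΔT/R_total = 75/0.1773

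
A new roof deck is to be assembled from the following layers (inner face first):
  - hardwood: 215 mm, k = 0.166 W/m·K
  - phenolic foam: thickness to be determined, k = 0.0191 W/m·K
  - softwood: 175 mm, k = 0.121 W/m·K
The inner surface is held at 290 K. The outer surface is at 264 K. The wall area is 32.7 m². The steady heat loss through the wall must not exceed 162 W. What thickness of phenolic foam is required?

Model the wall as resistances in series:
R_hardwood = L/(kA) = 0.215/(0.166×32.7) = 0.03961 K/W
R_softwood = L/(kA) = 0.175/(0.121×32.7) = 0.04423 K/W
Sum of the known resistances R_other = 0.08384 K/W
Required total resistance R_tot = ΔT/Q_allow = 26/162 = 0.1605 K/W
R_phenolic foam = R_tot − R_other = 0.07666 K/W
L = R·k·A = 0.07666×0.0191×32.7

L ≈ 47.9 mm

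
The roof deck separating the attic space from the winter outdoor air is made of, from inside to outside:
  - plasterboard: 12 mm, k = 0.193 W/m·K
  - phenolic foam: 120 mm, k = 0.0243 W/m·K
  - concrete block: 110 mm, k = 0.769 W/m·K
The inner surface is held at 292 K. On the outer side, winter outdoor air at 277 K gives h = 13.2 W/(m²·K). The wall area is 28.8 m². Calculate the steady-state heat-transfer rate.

Thermal resistances in series:
R_plasterboard = L/(kA) = 0.012/(0.193×28.8) = 0.002159 K/W
R_phenolic foam = L/(kA) = 0.12/(0.0243×28.8) = 0.1715 K/W
R_concrete block = L/(kA) = 0.11/(0.769×28.8) = 0.004967 K/W
R_outer film = 1/(h_o·A) = 1/(13.2×28.8) = 0.00263 K/W
R_total = 0.1812 K/W
Q = ΔT / R_total = 15 / 0.1812

Q ≈ 82.8 W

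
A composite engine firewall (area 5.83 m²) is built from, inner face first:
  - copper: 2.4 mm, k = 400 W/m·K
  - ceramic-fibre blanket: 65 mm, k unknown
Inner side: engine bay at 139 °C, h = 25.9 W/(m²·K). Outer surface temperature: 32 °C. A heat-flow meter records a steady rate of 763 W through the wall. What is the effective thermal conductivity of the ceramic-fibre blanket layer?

k ≈ 0.0834 W/(m·K)

Model the wall as resistances in series:
R_inner film = 1/(h_i·A) = 1/(25.9×5.83) = 0.006623 K/W
R_copper = L/(kA) = 0.0024/(400×5.83) = 1.029×10^-6 K/W
Sum of known resistances R_other = 0.006624 K/W
Total R = ΔT/Q = 107/763 = 0.1402 K/W
R_ceramic-fibre blanket = R_total − R_other = 0.1336 K/W
k = L/(R·A) = 0.065/(0.1336×5.83)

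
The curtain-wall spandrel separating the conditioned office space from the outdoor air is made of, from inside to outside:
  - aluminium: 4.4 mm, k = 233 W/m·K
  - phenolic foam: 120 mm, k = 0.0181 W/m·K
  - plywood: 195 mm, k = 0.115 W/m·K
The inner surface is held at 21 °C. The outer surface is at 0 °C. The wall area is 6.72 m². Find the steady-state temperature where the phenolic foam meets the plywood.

Series thermal resistances:
R_aluminium = L/(kA) = 0.0044/(233×6.72) = 2.81×10^-6 K/W
R_phenolic foam = L/(kA) = 0.12/(0.0181×6.72) = 0.9866 K/W
R_plywood = L/(kA) = 0.195/(0.115×6.72) = 0.2523 K/W
R_total = 1.239 K/W;  Q = ΔT/R_total = 21/1.239 = 16.95 W
T_interface = T_inner − Q·ΣR(inner→interface) = 21 − 17×0.9866

T ≈ 4.28 °C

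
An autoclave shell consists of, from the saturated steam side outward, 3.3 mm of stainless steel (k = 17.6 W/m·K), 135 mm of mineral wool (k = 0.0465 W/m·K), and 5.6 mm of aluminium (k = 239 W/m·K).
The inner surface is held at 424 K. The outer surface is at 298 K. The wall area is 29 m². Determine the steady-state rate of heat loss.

Thermal resistances in series:
R_stainless steel = L/(kA) = 0.0033/(17.6×29) = 6.466×10^-6 K/W
R_mineral wool = L/(kA) = 0.135/(0.0465×29) = 0.1001 K/W
R_aluminium = L/(kA) = 0.0056/(239×29) = 8.08×10^-7 K/W
R_total = 0.1001 K/W
Q = ΔT / R_total = 126 / 0.1001

Q ≈ 1260 W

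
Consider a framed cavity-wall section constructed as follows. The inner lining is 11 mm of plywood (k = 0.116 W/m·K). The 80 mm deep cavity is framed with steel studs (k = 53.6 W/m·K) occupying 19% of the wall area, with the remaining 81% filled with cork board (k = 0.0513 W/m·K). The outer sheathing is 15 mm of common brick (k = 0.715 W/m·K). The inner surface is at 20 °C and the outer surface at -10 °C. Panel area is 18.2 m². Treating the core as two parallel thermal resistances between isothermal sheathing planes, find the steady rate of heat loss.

Sheathing layers in series; stud and cavity paths in parallel between them.
R_inner = 0.011/(0.116×18.2) = 0.00521 K/W
R_stud  = 0.08/(53.6×0.19×18.2) = 4.316×10^-4 K/W
R_cav   = 0.08/(0.0513×0.81×18.2) = 0.1058 K/W
1/R_core = 1/R_stud + 1/R_cav → R_core = 4.299×10^-4 K/W
R_outer = 0.015/(0.715×18.2) = 0.001153 K/W
R_total = 0.006793 K/W
Q = ΔT/R_total = 30/0.006793

Q ≈ 4420 W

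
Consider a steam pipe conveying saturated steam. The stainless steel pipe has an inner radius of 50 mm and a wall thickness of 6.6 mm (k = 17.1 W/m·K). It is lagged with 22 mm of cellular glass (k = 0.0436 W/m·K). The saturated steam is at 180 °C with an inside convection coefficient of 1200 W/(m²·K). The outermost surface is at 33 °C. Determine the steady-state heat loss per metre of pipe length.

q′ ≈ 122 W/m

Radial resistances (cylindrical: R_cond = ln(r_o/r_i)/(2πkL), R_conv = 1/(h·2πrL)):
R_inner film = 1/(h_i·2πr₁L) = 1/(1200×2π×0.05×1) = 0.002653 K/W
R_stainless steel pipe wall = ln(56.6/50)/(2π×17.1×1) = 0.001154 K/W
R_cellular glass = ln(78.6/56.6)/(2π×0.0436×1) = 1.199 K/W
R_total = 1.202 K/W
Q = ΔT/R_total = 147/1.202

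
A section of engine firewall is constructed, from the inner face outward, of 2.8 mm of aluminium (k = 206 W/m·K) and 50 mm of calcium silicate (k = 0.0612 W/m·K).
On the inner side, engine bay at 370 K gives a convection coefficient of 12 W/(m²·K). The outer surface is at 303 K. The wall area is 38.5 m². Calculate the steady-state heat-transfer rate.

Model the wall as resistances in series:
R_inner film = 1/(h_i·A) = 1/(12×38.5) = 0.002165 K/W
R_aluminium = L/(kA) = 0.0028/(206×38.5) = 3.53×10^-7 K/W
R_calcium silicate = L/(kA) = 0.05/(0.0612×38.5) = 0.02122 K/W
R_total = 0.02339 K/W
Q = ΔT / R_total = 67 / 0.02339

Q ≈ 2870 W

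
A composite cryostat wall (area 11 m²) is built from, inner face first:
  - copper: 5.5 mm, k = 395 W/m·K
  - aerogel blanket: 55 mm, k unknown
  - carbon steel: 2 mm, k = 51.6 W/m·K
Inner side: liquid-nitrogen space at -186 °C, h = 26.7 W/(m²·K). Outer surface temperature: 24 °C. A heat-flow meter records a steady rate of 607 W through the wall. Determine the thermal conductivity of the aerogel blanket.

k ≈ 0.0146 W/(m·K)

Thermal resistances in series:
R_inner film = 1/(h_i·A) = 1/(26.7×11) = 0.003405 K/W
R_copper = L/(kA) = 0.0055/(395×11) = 1.266×10^-6 K/W
R_carbon steel = L/(kA) = 0.002/(51.6×11) = 3.524×10^-6 K/W
Sum of known resistances R_other = 0.00341 K/W
Total R = ΔT/Q = 210/607 = 0.346 K/W
R_aerogel blanket = R_total − R_other = 0.3426 K/W
k = L/(R·A) = 0.055/(0.3426×11)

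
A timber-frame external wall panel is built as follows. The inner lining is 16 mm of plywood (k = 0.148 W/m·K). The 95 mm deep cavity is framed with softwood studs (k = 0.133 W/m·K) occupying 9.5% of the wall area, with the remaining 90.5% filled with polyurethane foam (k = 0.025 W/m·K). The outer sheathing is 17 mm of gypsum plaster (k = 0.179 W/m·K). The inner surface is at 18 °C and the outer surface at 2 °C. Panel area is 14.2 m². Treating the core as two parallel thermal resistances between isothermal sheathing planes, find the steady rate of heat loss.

Q ≈ 78.4 W

Sheathing layers in series; stud and cavity paths in parallel between them.
R_inner = 0.016/(0.148×14.2) = 0.007613 K/W
R_stud  = 0.095/(0.133×0.095×14.2) = 0.5295 K/W
R_cav   = 0.095/(0.025×0.905×14.2) = 0.2957 K/W
1/R_core = 1/R_stud + 1/R_cav → R_core = 0.1897 K/W
R_outer = 0.017/(0.179×14.2) = 0.006688 K/W
R_total = 0.204 K/W
Q = ΔT/R_total = 16/0.204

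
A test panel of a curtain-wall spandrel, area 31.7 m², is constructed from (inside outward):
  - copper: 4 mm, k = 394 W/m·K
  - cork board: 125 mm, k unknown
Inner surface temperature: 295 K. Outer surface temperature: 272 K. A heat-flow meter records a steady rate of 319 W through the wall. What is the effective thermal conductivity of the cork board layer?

Model the wall as resistances in series:
R_copper = L/(kA) = 0.004/(394×31.7) = 3.203×10^-7 K/W
Sum of known resistances R_other = 3.203×10^-7 K/W
Total R = ΔT/Q = 23/319 = 0.0721 K/W
R_cork board = R_total − R_other = 0.0721 K/W
k = L/(R·A) = 0.125/(0.0721×31.7)

k ≈ 0.0547 W/(m·K)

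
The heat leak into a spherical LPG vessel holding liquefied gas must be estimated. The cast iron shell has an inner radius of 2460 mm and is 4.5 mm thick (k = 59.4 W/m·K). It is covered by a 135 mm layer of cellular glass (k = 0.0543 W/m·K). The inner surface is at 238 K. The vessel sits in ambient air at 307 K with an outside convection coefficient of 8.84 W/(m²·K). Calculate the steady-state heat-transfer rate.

For a spherical shell R = (1/r₁ − 1/r₂)/(4πk); film R = 1/(h·4πr²). In series:
R_cast iron shell = (1/2.46 − 1/2.4645)/(4π×59.4) = 9.944×10^-7 K/W
R_cellular glass = (1/2.4645 − 1/2.5995)/(4π×0.0543) = 0.03088 K/W
R_outer film = 1/(h·4πr_o²) = 1/(8.84×4π×2.5995²) = 0.001332 K/W
R_total = 0.03222 K/W
Q = ΔT/R_total = 69/0.03222

Q ≈ 2140 W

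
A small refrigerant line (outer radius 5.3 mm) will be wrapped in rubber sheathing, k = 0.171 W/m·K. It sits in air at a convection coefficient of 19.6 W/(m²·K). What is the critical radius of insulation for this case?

For a cylinder r_cr = k/h = 0.171/19.6
r_cr = 8.72 mm; since the bare radius (5.3 mm) is below r_cr, adding a thin layer of insulation will *increase* heat loss.

r_cr ≈ 8.72 mm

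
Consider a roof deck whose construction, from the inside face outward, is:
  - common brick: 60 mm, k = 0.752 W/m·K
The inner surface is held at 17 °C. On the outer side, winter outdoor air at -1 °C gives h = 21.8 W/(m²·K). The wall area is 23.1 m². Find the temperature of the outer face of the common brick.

T ≈ 5.57 °C

Treating each layer as a thermal resistance in series:
R_common brick = L/(kA) = 0.06/(0.752×23.1) = 0.003454 K/W
R_outer film = 1/(h_o·A) = 1/(21.8×23.1) = 0.001986 K/W
R_total = 0.00544 K/W;  Q = ΔT/R_total = 18/0.00544 = 3309 W
T_interface = T_inner − Q·ΣR(inner→interface) = 17 − 3310×0.003454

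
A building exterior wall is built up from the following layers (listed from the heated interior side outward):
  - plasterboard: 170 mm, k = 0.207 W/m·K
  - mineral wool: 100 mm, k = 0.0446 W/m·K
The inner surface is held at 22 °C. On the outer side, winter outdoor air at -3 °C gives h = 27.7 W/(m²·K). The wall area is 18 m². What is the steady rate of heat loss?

Model the wall as resistances in series:
R_plasterboard = L/(kA) = 0.17/(0.207×18) = 0.04563 K/W
R_mineral wool = L/(kA) = 0.1/(0.0446×18) = 0.1246 K/W
R_outer film = 1/(h_o·A) = 1/(27.7×18) = 0.002006 K/W
R_total = 0.1722 K/W
Q = ΔT / R_total = 25 / 0.1722

Q ≈ 145 W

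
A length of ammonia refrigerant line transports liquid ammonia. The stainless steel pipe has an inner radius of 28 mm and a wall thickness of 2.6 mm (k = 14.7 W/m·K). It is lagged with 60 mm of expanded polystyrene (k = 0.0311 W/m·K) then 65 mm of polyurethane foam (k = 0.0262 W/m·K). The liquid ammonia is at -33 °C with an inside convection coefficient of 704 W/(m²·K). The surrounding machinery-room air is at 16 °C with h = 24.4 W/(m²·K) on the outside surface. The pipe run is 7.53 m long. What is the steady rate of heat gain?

Q ≈ 41.5 W

Per-layer cylindrical resistances, series-summed:
R_inner film = 1/(h_i·2πr₁L) = 1/(704×2π×0.028×7.53) = 0.001072 K/W
R_stainless steel pipe wall = ln(30.6/28)/(2π×14.7×7.53) = 1.277×10^-4 K/W
R_expanded polystyrene = ln(90.6/30.6)/(2π×0.0311×7.53) = 0.7377 K/W
R_polyurethane foam = ln(155.6/90.6)/(2π×0.0262×7.53) = 0.4363 K/W
R_outer film = 1/(h_o·2πr_oL) = 1/(24.4×2π×0.1556×7.53) = 0.005567 K/W
R_total = 1.181 K/W
Q = ΔT/R_total = 49/1.181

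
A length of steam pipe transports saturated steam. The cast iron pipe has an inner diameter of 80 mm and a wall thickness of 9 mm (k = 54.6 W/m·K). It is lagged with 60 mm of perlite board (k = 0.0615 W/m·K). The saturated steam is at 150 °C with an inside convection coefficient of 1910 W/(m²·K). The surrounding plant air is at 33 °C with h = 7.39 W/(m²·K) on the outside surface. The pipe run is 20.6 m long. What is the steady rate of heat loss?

Q ≈ 1060 W

Per-layer cylindrical resistances, series-summed:
R_inner film = 1/(h_i·2πr₁L) = 1/(1910×2π×0.04×20.6) = 1.011×10^-4 K/W
R_cast iron pipe wall = ln(49/40)/(2π×54.6×20.6) = 2.872×10^-5 K/W
R_perlite board = ln(109/49)/(2π×0.0615×20.6) = 0.1004 K/W
R_outer film = 1/(h_o·2πr_oL) = 1/(7.39×2π×0.109×20.6) = 0.009591 K/W
R_total = 0.1102 K/W
Q = ΔT/R_total = 117/0.1102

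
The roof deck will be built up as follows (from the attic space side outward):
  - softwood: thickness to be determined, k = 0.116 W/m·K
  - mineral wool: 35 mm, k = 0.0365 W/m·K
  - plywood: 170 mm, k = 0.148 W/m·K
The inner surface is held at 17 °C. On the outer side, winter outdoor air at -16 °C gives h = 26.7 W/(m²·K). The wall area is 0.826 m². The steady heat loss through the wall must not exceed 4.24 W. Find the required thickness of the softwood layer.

L ≈ 497 mm

Model the wall as resistances in series:
R_mineral wool = L/(kA) = 0.035/(0.0365×0.826) = 1.161 K/W
R_plywood = L/(kA) = 0.17/(0.148×0.826) = 1.391 K/W
R_outer film = 1/(h_o·A) = 1/(26.7×0.826) = 0.04534 K/W
Sum of the known resistances R_other = 2.597 K/W
Required total resistance R_tot = ΔT/Q_allow = 33/4.24 = 7.783 K/W
R_softwood = R_tot − R_other = 5.186 K/W
L = R·k·A = 5.186×0.116×0.826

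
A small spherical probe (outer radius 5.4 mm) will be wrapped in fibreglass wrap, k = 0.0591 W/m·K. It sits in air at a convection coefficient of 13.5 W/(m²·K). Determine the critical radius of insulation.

r_cr ≈ 8.76 mm

For a sphere r_cr = 2k/h = 2×0.0591/13.5
r_cr = 8.76 mm; since the bare radius (5.4 mm) is below r_cr, adding a thin layer of insulation will *increase* heat loss.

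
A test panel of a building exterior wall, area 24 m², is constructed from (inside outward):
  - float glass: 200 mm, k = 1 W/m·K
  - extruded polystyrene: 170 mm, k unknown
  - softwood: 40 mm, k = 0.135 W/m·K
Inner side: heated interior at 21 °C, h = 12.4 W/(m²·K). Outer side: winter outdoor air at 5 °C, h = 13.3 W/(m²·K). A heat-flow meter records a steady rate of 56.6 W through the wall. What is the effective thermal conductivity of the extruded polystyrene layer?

k ≈ 0.0277 W/(m·K)

Model the wall as resistances in series:
R_inner film = 1/(h_i·A) = 1/(12.4×24) = 0.00336 K/W
R_float glass = L/(kA) = 0.2/(1×24) = 0.008333 K/W
R_softwood = L/(kA) = 0.04/(0.135×24) = 0.01235 K/W
R_outer film = 1/(h_o·A) = 1/(13.3×24) = 0.003133 K/W
Sum of known resistances R_other = 0.02717 K/W
Total R = ΔT/Q = 16/56.6 = 0.2827 K/W
R_extruded polystyrene = R_total − R_other = 0.2555 K/W
k = L/(R·A) = 0.17/(0.2555×24)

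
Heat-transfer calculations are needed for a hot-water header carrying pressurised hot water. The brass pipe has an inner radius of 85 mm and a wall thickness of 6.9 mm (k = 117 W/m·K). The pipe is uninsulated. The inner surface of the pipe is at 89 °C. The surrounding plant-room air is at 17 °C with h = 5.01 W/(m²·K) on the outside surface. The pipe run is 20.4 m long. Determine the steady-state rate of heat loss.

Cylindrical conduction, so R = ln(r₂/r₁)/(2πkL) per layer, in series:
R_brass pipe wall = ln(91.9/85)/(2π×117×20.4) = 5.204×10^-6 K/W
R_outer film = 1/(h_o·2πr_oL) = 1/(5.01×2π×0.0919×20.4) = 0.01694 K/W
R_total = 0.01695 K/W
Q = ΔT/R_total = 72/0.01695

Q ≈ 4250 W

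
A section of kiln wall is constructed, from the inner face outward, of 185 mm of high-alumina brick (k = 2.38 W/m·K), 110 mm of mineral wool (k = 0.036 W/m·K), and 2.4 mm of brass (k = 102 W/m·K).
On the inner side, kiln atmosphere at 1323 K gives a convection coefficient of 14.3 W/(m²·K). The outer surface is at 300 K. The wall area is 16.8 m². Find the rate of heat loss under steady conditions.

Q ≈ 5370 W

Thermal resistances in series:
R_inner film = 1/(h_i·A) = 1/(14.3×16.8) = 0.004163 K/W
R_high-alumina brick = L/(kA) = 0.185/(2.38×16.8) = 0.004627 K/W
R_mineral wool = L/(kA) = 0.11/(0.036×16.8) = 0.1819 K/W
R_brass = L/(kA) = 0.0024/(102×16.8) = 1.401×10^-6 K/W
R_total = 0.1907 K/W
Q = ΔT / R_total = 1023 / 0.1907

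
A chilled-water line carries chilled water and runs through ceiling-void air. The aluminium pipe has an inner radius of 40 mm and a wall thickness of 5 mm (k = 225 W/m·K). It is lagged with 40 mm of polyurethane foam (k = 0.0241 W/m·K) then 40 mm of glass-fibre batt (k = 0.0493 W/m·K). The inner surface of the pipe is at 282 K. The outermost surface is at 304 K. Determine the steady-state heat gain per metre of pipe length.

Radial resistances (cylindrical: R_cond = ln(r_o/r_i)/(2πkL), R_conv = 1/(h·2πrL)):
R_aluminium pipe wall = ln(45/40)/(2π×225×1) = 8.331×10^-5 K/W
R_polyurethane foam = ln(85/45)/(2π×0.0241×1) = 4.2 K/W
R_glass-fibre batt = ln(125/85)/(2π×0.0493×1) = 1.245 K/W
R_total = 5.445 K/W
Q = ΔT/R_total = 22/5.445

q′ ≈ 4.04 W/m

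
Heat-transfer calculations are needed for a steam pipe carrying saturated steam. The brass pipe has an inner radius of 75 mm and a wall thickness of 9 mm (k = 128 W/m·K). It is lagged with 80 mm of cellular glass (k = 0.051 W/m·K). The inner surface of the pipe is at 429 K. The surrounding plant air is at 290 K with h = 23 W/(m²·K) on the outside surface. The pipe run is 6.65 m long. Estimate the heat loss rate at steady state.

Treating each annulus and film as a series resistance:
R_brass pipe wall = ln(84/75)/(2π×128×6.65) = 2.119×10^-5 K/W
R_cellular glass = ln(164/84)/(2π×0.051×6.65) = 0.314 K/W
R_outer film = 1/(h_o·2πr_oL) = 1/(23×2π×0.164×6.65) = 0.006345 K/W
R_total = 0.3203 K/W
Q = ΔT/R_total = 139/0.3203

Q ≈ 434 W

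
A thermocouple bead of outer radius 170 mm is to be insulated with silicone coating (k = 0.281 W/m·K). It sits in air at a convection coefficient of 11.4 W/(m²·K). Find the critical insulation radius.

For a sphere r_cr = 2k/h = 2×0.281/11.4
r_cr = 49.3 mm; since the bare radius (170 mm) is above r_cr, any added insulation will reduce heat loss.

r_cr ≈ 49.3 mm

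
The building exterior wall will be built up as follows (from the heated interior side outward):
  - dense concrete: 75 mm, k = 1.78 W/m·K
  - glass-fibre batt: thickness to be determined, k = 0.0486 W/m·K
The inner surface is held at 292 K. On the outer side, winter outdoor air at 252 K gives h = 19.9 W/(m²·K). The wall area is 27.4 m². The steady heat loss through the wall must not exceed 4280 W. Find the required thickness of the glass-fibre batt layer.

L ≈ 7.96 mm

Treating each layer as a thermal resistance in series:
R_dense concrete = L/(kA) = 0.075/(1.78×27.4) = 0.001538 K/W
R_outer film = 1/(h_o·A) = 1/(19.9×27.4) = 0.001834 K/W
Sum of the known resistances R_other = 0.003372 K/W
Required total resistance R_tot = ΔT/Q_allow = 40/4280 = 0.009346 K/W
R_glass-fibre batt = R_tot − R_other = 0.005974 K/W
L = R·k·A = 0.005974×0.0486×27.4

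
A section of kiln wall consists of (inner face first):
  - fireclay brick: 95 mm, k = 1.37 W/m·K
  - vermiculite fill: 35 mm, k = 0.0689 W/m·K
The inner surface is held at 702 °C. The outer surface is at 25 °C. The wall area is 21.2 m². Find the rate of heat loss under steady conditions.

Model the wall as resistances in series:
R_fireclay brick = L/(kA) = 0.095/(1.37×21.2) = 0.003271 K/W
R_vermiculite fill = L/(kA) = 0.035/(0.0689×21.2) = 0.02396 K/W
R_total = 0.02723 K/W
Q = ΔT / R_total = 677 / 0.02723

Q ≈ 24900 W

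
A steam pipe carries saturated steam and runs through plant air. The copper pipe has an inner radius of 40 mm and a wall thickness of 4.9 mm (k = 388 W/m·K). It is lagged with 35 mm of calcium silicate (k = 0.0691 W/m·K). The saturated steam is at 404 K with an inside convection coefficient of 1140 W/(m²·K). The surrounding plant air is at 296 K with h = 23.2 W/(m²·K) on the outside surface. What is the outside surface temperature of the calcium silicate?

T ≈ 303 K

Treating each annulus and film as a series resistance:
R_inner film = 1/(h_i·2πr₁L) = 1/(1140×2π×0.04×1) = 0.00349 K/W
R_copper pipe wall = ln(44.9/40)/(2π×388×1) = 4.74×10^-5 K/W
R_calcium silicate = ln(79.9/44.9)/(2π×0.0691×1) = 1.327 K/W
R_outer film = 1/(h_o·2πr_oL) = 1/(23.2×2π×0.0799×1) = 0.08586 K/W
R_total = 1.417 K/W
Q = ΔT/R_total = 108/1.417
Q = 76.2 W/m
T_interface = T_inner − Q·ΣR(inner→interface) = 404 − 76.2×1.331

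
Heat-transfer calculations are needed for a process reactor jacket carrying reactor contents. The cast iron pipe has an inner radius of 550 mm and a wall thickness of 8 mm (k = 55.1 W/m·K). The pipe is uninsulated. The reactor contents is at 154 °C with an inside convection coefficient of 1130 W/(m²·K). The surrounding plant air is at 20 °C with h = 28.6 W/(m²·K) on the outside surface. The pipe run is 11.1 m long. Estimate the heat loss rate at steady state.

Q ≈ 145000 W

Radial resistances (cylindrical: R_cond = ln(r_o/r_i)/(2πkL), R_conv = 1/(h·2πrL)):
R_inner film = 1/(h_i·2πr₁L) = 1/(1130×2π×0.55×11.1) = 2.307×10^-5 K/W
R_cast iron pipe wall = ln(558/550)/(2π×55.1×11.1) = 3.758×10^-6 K/W
R_outer film = 1/(h_o·2πr_oL) = 1/(28.6×2π×0.558×11.1) = 8.985×10^-4 K/W
R_total = 9.253×10^-4 K/W
Q = ΔT/R_total = 134/9.253×10^-4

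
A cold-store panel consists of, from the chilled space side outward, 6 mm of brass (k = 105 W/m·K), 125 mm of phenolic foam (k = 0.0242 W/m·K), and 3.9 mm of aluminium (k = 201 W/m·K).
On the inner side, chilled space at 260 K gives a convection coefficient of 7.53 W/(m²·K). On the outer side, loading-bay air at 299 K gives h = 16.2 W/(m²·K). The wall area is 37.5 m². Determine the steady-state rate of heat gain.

Using the resistance-network approach (series):
R_inner film = 1/(h_i·A) = 1/(7.53×37.5) = 0.003541 K/W
R_brass = L/(kA) = 0.006/(105×37.5) = 1.524×10^-6 K/W
R_phenolic foam = L/(kA) = 0.125/(0.0242×37.5) = 0.1377 K/W
R_aluminium = L/(kA) = 0.0039/(201×37.5) = 5.174×10^-7 K/W
R_outer film = 1/(h_o·A) = 1/(16.2×37.5) = 0.001646 K/W
R_total = 0.1429 K/W
Q = ΔT / R_total = 39 / 0.1429

Q ≈ 273 W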